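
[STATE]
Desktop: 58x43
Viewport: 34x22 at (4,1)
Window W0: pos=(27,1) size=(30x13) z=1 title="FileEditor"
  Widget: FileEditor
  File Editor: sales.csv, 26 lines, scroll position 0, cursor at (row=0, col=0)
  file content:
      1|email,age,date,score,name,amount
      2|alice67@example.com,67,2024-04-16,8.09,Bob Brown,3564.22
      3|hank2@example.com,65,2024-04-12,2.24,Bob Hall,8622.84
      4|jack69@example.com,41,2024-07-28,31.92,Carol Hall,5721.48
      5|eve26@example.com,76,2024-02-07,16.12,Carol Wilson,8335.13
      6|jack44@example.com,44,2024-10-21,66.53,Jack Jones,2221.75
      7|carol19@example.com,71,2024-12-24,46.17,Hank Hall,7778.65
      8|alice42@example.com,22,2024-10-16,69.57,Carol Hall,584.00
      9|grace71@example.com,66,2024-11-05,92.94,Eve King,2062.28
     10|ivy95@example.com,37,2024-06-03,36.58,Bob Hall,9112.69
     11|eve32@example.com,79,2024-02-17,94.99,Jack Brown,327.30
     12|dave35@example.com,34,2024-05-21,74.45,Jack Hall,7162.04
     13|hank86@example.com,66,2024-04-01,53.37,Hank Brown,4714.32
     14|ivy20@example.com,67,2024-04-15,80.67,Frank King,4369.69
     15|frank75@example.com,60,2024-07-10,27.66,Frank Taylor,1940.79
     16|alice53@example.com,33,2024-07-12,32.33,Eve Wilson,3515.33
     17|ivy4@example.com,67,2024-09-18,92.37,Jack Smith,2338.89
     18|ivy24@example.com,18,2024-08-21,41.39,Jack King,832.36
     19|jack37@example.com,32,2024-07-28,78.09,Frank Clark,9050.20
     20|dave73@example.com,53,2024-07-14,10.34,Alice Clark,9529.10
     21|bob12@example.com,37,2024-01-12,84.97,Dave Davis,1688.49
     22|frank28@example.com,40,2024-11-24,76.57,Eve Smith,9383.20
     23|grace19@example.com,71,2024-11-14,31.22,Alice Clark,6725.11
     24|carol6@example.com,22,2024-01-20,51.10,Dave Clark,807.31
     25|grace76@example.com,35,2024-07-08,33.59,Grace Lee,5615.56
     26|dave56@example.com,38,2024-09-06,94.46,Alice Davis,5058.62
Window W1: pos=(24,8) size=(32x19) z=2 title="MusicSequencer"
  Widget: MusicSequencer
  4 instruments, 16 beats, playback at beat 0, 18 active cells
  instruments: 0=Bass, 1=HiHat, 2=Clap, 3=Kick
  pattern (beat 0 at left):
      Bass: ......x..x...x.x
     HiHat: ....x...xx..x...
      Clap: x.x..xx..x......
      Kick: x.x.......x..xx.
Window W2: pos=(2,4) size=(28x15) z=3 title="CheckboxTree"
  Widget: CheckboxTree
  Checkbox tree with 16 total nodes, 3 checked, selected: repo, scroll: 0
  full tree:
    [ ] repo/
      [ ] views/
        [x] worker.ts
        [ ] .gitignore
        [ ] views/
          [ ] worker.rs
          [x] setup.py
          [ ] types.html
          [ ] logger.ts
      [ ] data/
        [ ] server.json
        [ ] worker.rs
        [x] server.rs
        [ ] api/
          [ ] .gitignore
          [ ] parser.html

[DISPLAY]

                       ┏━━━━━━━━━━
                       ┃ FileEdito
                       ┠──────────
━━━━━━━━━━━━━━━━━━━━━━━━━┓ail,age,
CheckboxTree             ┃ice67@ex
─────────────────────────┨nk2@exam
[-] repo/                ┃ck69@exa
  [-] views/             ┃━━━━━━━━
    [x] worker.ts        ┃cSequenc
    [ ] .gitignore       ┃────────
    [-] views/           ┃ ▼123456
      [ ] worker.rs      ┃s······█
      [x] setup.py       ┃t····█··
      [ ] types.html     ┃p█·█··██
      [ ] logger.ts      ┃k█·█····
  [-] data/              ┃        
    [ ] server.json      ┃        
━━━━━━━━━━━━━━━━━━━━━━━━━┛        
                    ┃             
                    ┃             
                    ┃             
                    ┃             


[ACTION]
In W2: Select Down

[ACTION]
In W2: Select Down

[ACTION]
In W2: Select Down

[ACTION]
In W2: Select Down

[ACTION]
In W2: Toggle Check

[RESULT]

                       ┏━━━━━━━━━━
                       ┃ FileEdito
                       ┠──────────
━━━━━━━━━━━━━━━━━━━━━━━━━┓ail,age,
CheckboxTree             ┃ice67@ex
─────────────────────────┨nk2@exam
[-] repo/                ┃ck69@exa
  [-] views/             ┃━━━━━━━━
    [x] worker.ts        ┃cSequenc
    [ ] .gitignore       ┃────────
    [x] views/           ┃ ▼123456
      [x] worker.rs      ┃s······█
      [x] setup.py       ┃t····█··
      [x] types.html     ┃p█·█··██
      [x] logger.ts      ┃k█·█····
  [-] data/              ┃        
    [ ] server.json      ┃        
━━━━━━━━━━━━━━━━━━━━━━━━━┛        
                    ┃             
                    ┃             
                    ┃             
                    ┃             


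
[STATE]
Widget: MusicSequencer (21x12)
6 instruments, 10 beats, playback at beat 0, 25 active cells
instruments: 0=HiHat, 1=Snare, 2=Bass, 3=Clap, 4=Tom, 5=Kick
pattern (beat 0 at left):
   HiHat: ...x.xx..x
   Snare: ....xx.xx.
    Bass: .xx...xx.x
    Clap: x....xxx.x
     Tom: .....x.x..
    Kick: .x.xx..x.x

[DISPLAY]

      ▼123456789     
 HiHat···█·██··█     
 Snare····██·██·     
  Bass·██···██·█     
  Clap█····███·█     
   Tom·····█·█··     
  Kick·█·██··█·█     
                     
                     
                     
                     
                     


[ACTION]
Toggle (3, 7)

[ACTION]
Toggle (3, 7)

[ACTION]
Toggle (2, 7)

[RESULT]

      ▼123456789     
 HiHat···█·██··█     
 Snare····██·██·     
  Bass·██···█··█     
  Clap█····███·█     
   Tom·····█·█··     
  Kick·█·██··█·█     
                     
                     
                     
                     
                     


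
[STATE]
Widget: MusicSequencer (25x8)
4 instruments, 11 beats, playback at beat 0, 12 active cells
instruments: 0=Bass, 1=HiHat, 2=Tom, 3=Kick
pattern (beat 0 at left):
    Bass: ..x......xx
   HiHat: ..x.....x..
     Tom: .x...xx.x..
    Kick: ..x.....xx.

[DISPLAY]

      ▼1234567890        
  Bass··█······██        
 HiHat··█·····█··        
   Tom·█···██·█··        
  Kick··█·····██·        
                         
                         
                         


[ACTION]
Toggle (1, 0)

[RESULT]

      ▼1234567890        
  Bass··█······██        
 HiHat█·█·····█··        
   Tom·█···██·█··        
  Kick··█·····██·        
                         
                         
                         


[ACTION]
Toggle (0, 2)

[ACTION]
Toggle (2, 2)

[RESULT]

      ▼1234567890        
  Bass·········██        
 HiHat█·█·····█··        
   Tom·██··██·█··        
  Kick··█·····██·        
                         
                         
                         


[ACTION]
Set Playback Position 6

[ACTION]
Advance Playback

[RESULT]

      0123456▼890        
  Bass·········██        
 HiHat█·█·····█··        
   Tom·██··██·█··        
  Kick··█·····██·        
                         
                         
                         


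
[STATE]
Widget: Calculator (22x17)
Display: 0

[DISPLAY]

                     0
┌───┬───┬───┬───┐     
│ 7 │ 8 │ 9 │ ÷ │     
├───┼───┼───┼───┤     
│ 4 │ 5 │ 6 │ × │     
├───┼───┼───┼───┤     
│ 1 │ 2 │ 3 │ - │     
├───┼───┼───┼───┤     
│ 0 │ . │ = │ + │     
├───┼───┼───┼───┤     
│ C │ MC│ MR│ M+│     
└───┴───┴───┴───┘     
                      
                      
                      
                      
                      


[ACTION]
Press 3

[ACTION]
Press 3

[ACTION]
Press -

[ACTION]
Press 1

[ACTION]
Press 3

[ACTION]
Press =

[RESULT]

                    20
┌───┬───┬───┬───┐     
│ 7 │ 8 │ 9 │ ÷ │     
├───┼───┼───┼───┤     
│ 4 │ 5 │ 6 │ × │     
├───┼───┼───┼───┤     
│ 1 │ 2 │ 3 │ - │     
├───┼───┼───┼───┤     
│ 0 │ . │ = │ + │     
├───┼───┼───┼───┤     
│ C │ MC│ MR│ M+│     
└───┴───┴───┴───┘     
                      
                      
                      
                      
                      


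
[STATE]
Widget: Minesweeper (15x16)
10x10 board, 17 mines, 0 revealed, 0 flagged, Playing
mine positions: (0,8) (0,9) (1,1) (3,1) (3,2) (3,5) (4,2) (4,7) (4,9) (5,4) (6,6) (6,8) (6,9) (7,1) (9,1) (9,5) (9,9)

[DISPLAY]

■■■■■■■■■■     
■■■■■■■■■■     
■■■■■■■■■■     
■■■■■■■■■■     
■■■■■■■■■■     
■■■■■■■■■■     
■■■■■■■■■■     
■■■■■■■■■■     
■■■■■■■■■■     
■■■■■■■■■■     
               
               
               
               
               
               


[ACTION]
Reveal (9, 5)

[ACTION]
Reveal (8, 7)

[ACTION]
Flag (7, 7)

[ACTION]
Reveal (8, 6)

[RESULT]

■■■■■■■■✹✹     
■✹■■■■■■■■     
■■■■■■■■■■     
■✹✹■■✹■■■■     
■■✹■■■■✹■✹     
■■■■✹■■■■■     
■■■■■■✹■✹✹     
■✹■■■■■■■■     
■■■■■■■■■■     
■✹■■■✹■■■✹     
               
               
               
               
               
               


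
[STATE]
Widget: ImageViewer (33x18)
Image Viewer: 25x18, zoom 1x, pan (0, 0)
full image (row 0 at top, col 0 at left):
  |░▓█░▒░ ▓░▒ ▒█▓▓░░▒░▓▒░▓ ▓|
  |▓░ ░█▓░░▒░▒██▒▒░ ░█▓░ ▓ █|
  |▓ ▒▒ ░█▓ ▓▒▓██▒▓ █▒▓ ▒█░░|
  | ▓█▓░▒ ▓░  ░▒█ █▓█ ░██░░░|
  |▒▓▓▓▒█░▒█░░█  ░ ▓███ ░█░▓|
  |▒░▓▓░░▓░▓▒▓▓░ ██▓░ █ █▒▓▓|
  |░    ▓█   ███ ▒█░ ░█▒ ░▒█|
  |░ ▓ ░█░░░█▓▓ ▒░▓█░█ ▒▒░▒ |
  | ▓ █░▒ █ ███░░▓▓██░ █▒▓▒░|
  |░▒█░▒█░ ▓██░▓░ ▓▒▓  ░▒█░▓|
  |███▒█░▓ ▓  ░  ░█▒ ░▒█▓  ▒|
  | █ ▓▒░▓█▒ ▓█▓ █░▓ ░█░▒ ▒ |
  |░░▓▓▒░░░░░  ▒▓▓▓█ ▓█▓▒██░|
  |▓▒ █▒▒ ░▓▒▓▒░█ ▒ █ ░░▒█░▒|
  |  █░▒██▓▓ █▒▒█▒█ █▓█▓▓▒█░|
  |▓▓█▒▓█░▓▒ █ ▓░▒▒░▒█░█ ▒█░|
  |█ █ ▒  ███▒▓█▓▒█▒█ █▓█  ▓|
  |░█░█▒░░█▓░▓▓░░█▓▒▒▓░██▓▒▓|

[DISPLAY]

░▓█░▒░ ▓░▒ ▒█▓▓░░▒░▓▒░▓ ▓        
▓░ ░█▓░░▒░▒██▒▒░ ░█▓░ ▓ █        
▓ ▒▒ ░█▓ ▓▒▓██▒▓ █▒▓ ▒█░░        
 ▓█▓░▒ ▓░  ░▒█ █▓█ ░██░░░        
▒▓▓▓▒█░▒█░░█  ░ ▓███ ░█░▓        
▒░▓▓░░▓░▓▒▓▓░ ██▓░ █ █▒▓▓        
░    ▓█   ███ ▒█░ ░█▒ ░▒█        
░ ▓ ░█░░░█▓▓ ▒░▓█░█ ▒▒░▒         
 ▓ █░▒ █ ███░░▓▓██░ █▒▓▒░        
░▒█░▒█░ ▓██░▓░ ▓▒▓  ░▒█░▓        
███▒█░▓ ▓  ░  ░█▒ ░▒█▓  ▒        
 █ ▓▒░▓█▒ ▓█▓ █░▓ ░█░▒ ▒         
░░▓▓▒░░░░░  ▒▓▓▓█ ▓█▓▒██░        
▓▒ █▒▒ ░▓▒▓▒░█ ▒ █ ░░▒█░▒        
  █░▒██▓▓ █▒▒█▒█ █▓█▓▓▒█░        
▓▓█▒▓█░▓▒ █ ▓░▒▒░▒█░█ ▒█░        
█ █ ▒  ███▒▓█▓▒█▒█ █▓█  ▓        
░█░█▒░░█▓░▓▓░░█▓▒▒▓░██▓▒▓        


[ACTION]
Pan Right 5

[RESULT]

░ ▓░▒ ▒█▓▓░░▒░▓▒░▓ ▓             
▓░░▒░▒██▒▒░ ░█▓░ ▓ █             
░█▓ ▓▒▓██▒▓ █▒▓ ▒█░░             
▒ ▓░  ░▒█ █▓█ ░██░░░             
█░▒█░░█  ░ ▓███ ░█░▓             
░▓░▓▒▓▓░ ██▓░ █ █▒▓▓             
▓█   ███ ▒█░ ░█▒ ░▒█             
█░░░█▓▓ ▒░▓█░█ ▒▒░▒              
▒ █ ███░░▓▓██░ █▒▓▒░             
█░ ▓██░▓░ ▓▒▓  ░▒█░▓             
░▓ ▓  ░  ░█▒ ░▒█▓  ▒             
░▓█▒ ▓█▓ █░▓ ░█░▒ ▒              
░░░░░  ▒▓▓▓█ ▓█▓▒██░             
▒ ░▓▒▓▒░█ ▒ █ ░░▒█░▒             
██▓▓ █▒▒█▒█ █▓█▓▓▒█░             
█░▓▒ █ ▓░▒▒░▒█░█ ▒█░             
  ███▒▓█▓▒█▒█ █▓█  ▓             
░░█▓░▓▓░░█▓▒▒▓░██▓▒▓             


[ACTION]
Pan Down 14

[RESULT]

██▓▓ █▒▒█▒█ █▓█▓▓▒█░             
█░▓▒ █ ▓░▒▒░▒█░█ ▒█░             
  ███▒▓█▓▒█▒█ █▓█  ▓             
░░█▓░▓▓░░█▓▒▒▓░██▓▒▓             
                                 
                                 
                                 
                                 
                                 
                                 
                                 
                                 
                                 
                                 
                                 
                                 
                                 
                                 


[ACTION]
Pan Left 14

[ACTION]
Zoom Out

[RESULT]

  █░▒██▓▓ █▒▒█▒█ █▓█▓▓▒█░        
▓▓█▒▓█░▓▒ █ ▓░▒▒░▒█░█ ▒█░        
█ █ ▒  ███▒▓█▓▒█▒█ █▓█  ▓        
░█░█▒░░█▓░▓▓░░█▓▒▒▓░██▓▒▓        
                                 
                                 
                                 
                                 
                                 
                                 
                                 
                                 
                                 
                                 
                                 
                                 
                                 
                                 


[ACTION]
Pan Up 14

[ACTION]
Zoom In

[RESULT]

░░▓▓██░░▒▒░░  ▓▓░░▒▒  ▒▒██▓▓▓▓░░░
░░▓▓██░░▒▒░░  ▓▓░░▒▒  ▒▒██▓▓▓▓░░░
▓▓░░  ░░██▓▓░░░░▒▒░░▒▒████▒▒▒▒░░ 
▓▓░░  ░░██▓▓░░░░▒▒░░▒▒████▒▒▒▒░░ 
▓▓  ▒▒▒▒  ░░██▓▓  ▓▓▒▒▓▓████▒▒▓▓ 
▓▓  ▒▒▒▒  ░░██▓▓  ▓▓▒▒▓▓████▒▒▓▓ 
  ▓▓██▓▓░░▒▒  ▓▓░░    ░░▒▒██  ██▓
  ▓▓██▓▓░░▒▒  ▓▓░░    ░░▒▒██  ██▓
▒▒▓▓▓▓▓▓▒▒██░░▒▒██░░░░██    ░░  ▓
▒▒▓▓▓▓▓▓▒▒██░░▒▒██░░░░██    ░░  ▓
▒▒░░▓▓▓▓░░░░▓▓░░▓▓▒▒▓▓▓▓░░  ████▓
▒▒░░▓▓▓▓░░░░▓▓░░▓▓▒▒▓▓▓▓░░  ████▓
░░        ▓▓██      ██████  ▒▒██░
░░        ▓▓██      ██████  ▒▒██░
░░  ▓▓  ░░██░░░░░░██▓▓▓▓  ▒▒░░▓▓█
░░  ▓▓  ░░██░░░░░░██▓▓▓▓  ▒▒░░▓▓█
  ▓▓  ██░░▒▒  ██  ██████░░░░▓▓▓▓█
  ▓▓  ██░░▒▒  ██  ██████░░░░▓▓▓▓█


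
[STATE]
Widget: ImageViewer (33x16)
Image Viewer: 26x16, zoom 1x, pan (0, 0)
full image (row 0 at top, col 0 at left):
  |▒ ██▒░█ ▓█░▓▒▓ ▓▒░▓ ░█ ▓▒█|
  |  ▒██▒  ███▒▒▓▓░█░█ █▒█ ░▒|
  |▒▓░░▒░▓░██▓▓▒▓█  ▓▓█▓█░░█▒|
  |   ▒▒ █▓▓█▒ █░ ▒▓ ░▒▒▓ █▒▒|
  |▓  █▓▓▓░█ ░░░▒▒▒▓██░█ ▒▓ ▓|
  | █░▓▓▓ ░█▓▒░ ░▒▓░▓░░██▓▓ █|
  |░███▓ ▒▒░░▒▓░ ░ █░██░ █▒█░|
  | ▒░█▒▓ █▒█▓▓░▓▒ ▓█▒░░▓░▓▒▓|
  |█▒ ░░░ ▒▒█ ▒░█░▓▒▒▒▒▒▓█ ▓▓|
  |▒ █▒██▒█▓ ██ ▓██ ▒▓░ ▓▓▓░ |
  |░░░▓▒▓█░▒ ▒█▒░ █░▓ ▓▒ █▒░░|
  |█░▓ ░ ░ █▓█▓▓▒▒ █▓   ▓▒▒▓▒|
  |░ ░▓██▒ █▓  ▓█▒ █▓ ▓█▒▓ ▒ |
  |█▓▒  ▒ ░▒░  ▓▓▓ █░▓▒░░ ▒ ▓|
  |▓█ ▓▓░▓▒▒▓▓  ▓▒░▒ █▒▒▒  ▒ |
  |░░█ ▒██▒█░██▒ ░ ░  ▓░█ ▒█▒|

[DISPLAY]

▒ ██▒░█ ▓█░▓▒▓ ▓▒░▓ ░█ ▓▒█       
  ▒██▒  ███▒▒▓▓░█░█ █▒█ ░▒       
▒▓░░▒░▓░██▓▓▒▓█  ▓▓█▓█░░█▒       
   ▒▒ █▓▓█▒ █░ ▒▓ ░▒▒▓ █▒▒       
▓  █▓▓▓░█ ░░░▒▒▒▓██░█ ▒▓ ▓       
 █░▓▓▓ ░█▓▒░ ░▒▓░▓░░██▓▓ █       
░███▓ ▒▒░░▒▓░ ░ █░██░ █▒█░       
 ▒░█▒▓ █▒█▓▓░▓▒ ▓█▒░░▓░▓▒▓       
█▒ ░░░ ▒▒█ ▒░█░▓▒▒▒▒▒▓█ ▓▓       
▒ █▒██▒█▓ ██ ▓██ ▒▓░ ▓▓▓░        
░░░▓▒▓█░▒ ▒█▒░ █░▓ ▓▒ █▒░░       
█░▓ ░ ░ █▓█▓▓▒▒ █▓   ▓▒▒▓▒       
░ ░▓██▒ █▓  ▓█▒ █▓ ▓█▒▓ ▒        
█▓▒  ▒ ░▒░  ▓▓▓ █░▓▒░░ ▒ ▓       
▓█ ▓▓░▓▒▒▓▓  ▓▒░▒ █▒▒▒  ▒        
░░█ ▒██▒█░██▒ ░ ░  ▓░█ ▒█▒       


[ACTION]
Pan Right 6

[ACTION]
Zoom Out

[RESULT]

█ ▓█░▓▒▓ ▓▒░▓ ░█ ▓▒█             
  ███▒▒▓▓░█░█ █▒█ ░▒             
▓░██▓▓▒▓█  ▓▓█▓█░░█▒             
█▓▓█▒ █░ ▒▓ ░▒▒▓ █▒▒             
▓░█ ░░░▒▒▒▓██░█ ▒▓ ▓             
 ░█▓▒░ ░▒▓░▓░░██▓▓ █             
▒▒░░▒▓░ ░ █░██░ █▒█░             
 █▒█▓▓░▓▒ ▓█▒░░▓░▓▒▓             
 ▒▒█ ▒░█░▓▒▒▒▒▒▓█ ▓▓             
▒█▓ ██ ▓██ ▒▓░ ▓▓▓░              
█░▒ ▒█▒░ █░▓ ▓▒ █▒░░             
░ █▓█▓▓▒▒ █▓   ▓▒▒▓▒             
▒ █▓  ▓█▒ █▓ ▓█▒▓ ▒              
 ░▒░  ▓▓▓ █░▓▒░░ ▒ ▓             
▓▒▒▓▓  ▓▒░▒ █▒▒▒  ▒              
█▒█░██▒ ░ ░  ▓░█ ▒█▒             


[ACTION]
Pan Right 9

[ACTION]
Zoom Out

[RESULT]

▓▒░▓ ░█ ▓▒█                      
░█░█ █▒█ ░▒                      
  ▓▓█▓█░░█▒                      
▒▓ ░▒▒▓ █▒▒                      
▒▓██░█ ▒▓ ▓                      
▓░▓░░██▓▓ █                      
 █░██░ █▒█░                      
 ▓█▒░░▓░▓▒▓                      
▓▒▒▒▒▒▓█ ▓▓                      
█ ▒▓░ ▓▓▓░                       
█░▓ ▓▒ █▒░░                      
 █▓   ▓▒▒▓▒                      
 █▓ ▓█▒▓ ▒                       
 █░▓▒░░ ▒ ▓                      
░▒ █▒▒▒  ▒                       
 ░  ▓░█ ▒█▒                      


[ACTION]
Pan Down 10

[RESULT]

█░▓ ▓▒ █▒░░                      
 █▓   ▓▒▒▓▒                      
 █▓ ▓█▒▓ ▒                       
 █░▓▒░░ ▒ ▓                      
░▒ █▒▒▒  ▒                       
 ░  ▓░█ ▒█▒                      
                                 
                                 
                                 
                                 
                                 
                                 
                                 
                                 
                                 
                                 


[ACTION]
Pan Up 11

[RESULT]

▓▒░▓ ░█ ▓▒█                      
░█░█ █▒█ ░▒                      
  ▓▓█▓█░░█▒                      
▒▓ ░▒▒▓ █▒▒                      
▒▓██░█ ▒▓ ▓                      
▓░▓░░██▓▓ █                      
 █░██░ █▒█░                      
 ▓█▒░░▓░▓▒▓                      
▓▒▒▒▒▒▓█ ▓▓                      
█ ▒▓░ ▓▓▓░                       
█░▓ ▓▒ █▒░░                      
 █▓   ▓▒▒▓▒                      
 █▓ ▓█▒▓ ▒                       
 █░▓▒░░ ▒ ▓                      
░▒ █▒▒▒  ▒                       
 ░  ▓░█ ▒█▒                      


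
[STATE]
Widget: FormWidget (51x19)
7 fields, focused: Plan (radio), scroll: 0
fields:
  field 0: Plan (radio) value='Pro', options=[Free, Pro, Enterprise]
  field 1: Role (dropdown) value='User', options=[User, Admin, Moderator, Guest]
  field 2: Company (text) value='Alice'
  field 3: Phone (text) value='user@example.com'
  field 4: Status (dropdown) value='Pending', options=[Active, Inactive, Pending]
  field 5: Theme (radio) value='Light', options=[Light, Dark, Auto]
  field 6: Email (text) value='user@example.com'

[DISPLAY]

> Plan:       ( ) Free  (●) Pro  ( ) Enterprise    
  Role:       [User                              ▼]
  Company:    [Alice                              ]
  Phone:      [user@example.com                   ]
  Status:     [Pending                           ▼]
  Theme:      (●) Light  ( ) Dark  ( ) Auto        
  Email:      [user@example.com                   ]
                                                   
                                                   
                                                   
                                                   
                                                   
                                                   
                                                   
                                                   
                                                   
                                                   
                                                   
                                                   


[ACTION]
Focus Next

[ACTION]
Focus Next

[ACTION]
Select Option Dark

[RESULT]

  Plan:       ( ) Free  (●) Pro  ( ) Enterprise    
  Role:       [User                              ▼]
> Company:    [Alice                              ]
  Phone:      [user@example.com                   ]
  Status:     [Pending                           ▼]
  Theme:      (●) Light  ( ) Dark  ( ) Auto        
  Email:      [user@example.com                   ]
                                                   
                                                   
                                                   
                                                   
                                                   
                                                   
                                                   
                                                   
                                                   
                                                   
                                                   
                                                   


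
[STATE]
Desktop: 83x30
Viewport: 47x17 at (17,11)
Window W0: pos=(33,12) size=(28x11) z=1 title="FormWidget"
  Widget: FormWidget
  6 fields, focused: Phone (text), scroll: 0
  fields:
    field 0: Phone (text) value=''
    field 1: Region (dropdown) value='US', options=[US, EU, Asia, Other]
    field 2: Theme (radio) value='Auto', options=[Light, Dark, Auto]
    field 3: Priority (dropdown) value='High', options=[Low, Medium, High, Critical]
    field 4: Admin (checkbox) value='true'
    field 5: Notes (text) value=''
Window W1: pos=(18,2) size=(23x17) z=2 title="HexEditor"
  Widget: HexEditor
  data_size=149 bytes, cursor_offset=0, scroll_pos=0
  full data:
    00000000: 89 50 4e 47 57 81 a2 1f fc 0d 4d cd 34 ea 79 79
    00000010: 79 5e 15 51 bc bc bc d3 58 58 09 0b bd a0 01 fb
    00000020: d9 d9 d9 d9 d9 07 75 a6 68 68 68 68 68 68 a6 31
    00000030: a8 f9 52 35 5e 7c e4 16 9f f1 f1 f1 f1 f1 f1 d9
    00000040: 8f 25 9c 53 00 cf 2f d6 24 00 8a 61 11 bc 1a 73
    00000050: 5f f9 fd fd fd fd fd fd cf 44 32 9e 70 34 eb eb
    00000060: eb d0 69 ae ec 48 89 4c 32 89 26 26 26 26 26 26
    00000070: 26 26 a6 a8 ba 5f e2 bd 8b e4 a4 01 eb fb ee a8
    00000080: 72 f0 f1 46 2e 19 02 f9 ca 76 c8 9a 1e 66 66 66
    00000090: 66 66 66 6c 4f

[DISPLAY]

 ┃00000060  eb d0 69 ae┃                       
 ┃00000070  26 26 a6 a8┃━━━━━━━━━━━━━━━━━━━┓   
 ┃00000080  72 f0 f1 46┃dget               ┃   
 ┃00000090  66 66 66 6c┃───────────────────┨   
 ┃                     ┃:      [          ]┃   
 ┃                     ┃n:     [US       ▼]┃   
 ┃                     ┃:      ( ) Light  (┃   
 ┗━━━━━━━━━━━━━━━━━━━━━┛ity:   [High     ▼]┃   
                ┃  Admin:      [x]         ┃   
                ┃  Notes:      [          ]┃   
                ┃                          ┃   
                ┗━━━━━━━━━━━━━━━━━━━━━━━━━━┛   
                                               
                                               
                                               
                                               
                                               


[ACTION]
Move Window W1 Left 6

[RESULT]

0060  eb d0 69 ae┃                             
0070  26 26 a6 a8┃━━━━━━━━━━━━━━━━━━━━━━━━━┓   
0080  72 f0 f1 46┃FormWidget               ┃   
0090  66 66 66 6c┃─────────────────────────┨   
                 ┃ Phone:      [          ]┃   
                 ┃ Region:     [US       ▼]┃   
                 ┃ Theme:      ( ) Light  (┃   
━━━━━━━━━━━━━━━━━┛ Priority:   [High     ▼]┃   
                ┃  Admin:      [x]         ┃   
                ┃  Notes:      [          ]┃   
                ┃                          ┃   
                ┗━━━━━━━━━━━━━━━━━━━━━━━━━━┛   
                                               
                                               
                                               
                                               
                                               


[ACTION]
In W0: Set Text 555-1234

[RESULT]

0060  eb d0 69 ae┃                             
0070  26 26 a6 a8┃━━━━━━━━━━━━━━━━━━━━━━━━━┓   
0080  72 f0 f1 46┃FormWidget               ┃   
0090  66 66 66 6c┃─────────────────────────┨   
                 ┃ Phone:      [555-1234  ]┃   
                 ┃ Region:     [US       ▼]┃   
                 ┃ Theme:      ( ) Light  (┃   
━━━━━━━━━━━━━━━━━┛ Priority:   [High     ▼]┃   
                ┃  Admin:      [x]         ┃   
                ┃  Notes:      [          ]┃   
                ┃                          ┃   
                ┗━━━━━━━━━━━━━━━━━━━━━━━━━━┛   
                                               
                                               
                                               
                                               
                                               


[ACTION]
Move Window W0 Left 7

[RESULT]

0060  eb d0 69 ae┃                             
0070  26 26 a6 a8┃━━━━━━━━━━━━━━━━━━┓          
0080  72 f0 f1 46┃get               ┃          
0090  66 66 66 6c┃──────────────────┨          
                 ┃      [555-1234  ]┃          
                 ┃:     [US       ▼]┃          
                 ┃      ( ) Light  (┃          
━━━━━━━━━━━━━━━━━┛ty:   [High     ▼]┃          
         ┃  Admin:      [x]         ┃          
         ┃  Notes:      [          ]┃          
         ┃                          ┃          
         ┗━━━━━━━━━━━━━━━━━━━━━━━━━━┛          
                                               
                                               
                                               
                                               
                                               


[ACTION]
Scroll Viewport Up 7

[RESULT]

─────────────────┨                             
0000  89 50 4e 47┃                             
0010  79 5e 15 51┃                             
0020  d9 d9 d9 d9┃                             
0030  a8 f9 52 35┃                             
0040  8f 25 9c 53┃                             
0050  5f f9 fd fd┃                             
0060  eb d0 69 ae┃                             
0070  26 26 a6 a8┃━━━━━━━━━━━━━━━━━━┓          
0080  72 f0 f1 46┃get               ┃          
0090  66 66 66 6c┃──────────────────┨          
                 ┃      [555-1234  ]┃          
                 ┃:     [US       ▼]┃          
                 ┃      ( ) Light  (┃          
━━━━━━━━━━━━━━━━━┛ty:   [High     ▼]┃          
         ┃  Admin:      [x]         ┃          
         ┃  Notes:      [          ]┃          


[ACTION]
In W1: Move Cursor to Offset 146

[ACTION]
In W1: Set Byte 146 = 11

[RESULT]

─────────────────┨                             
0000  89 50 4e 47┃                             
0010  79 5e 15 51┃                             
0020  d9 d9 d9 d9┃                             
0030  a8 f9 52 35┃                             
0040  8f 25 9c 53┃                             
0050  5f f9 fd fd┃                             
0060  eb d0 69 ae┃                             
0070  26 26 a6 a8┃━━━━━━━━━━━━━━━━━━┓          
0080  72 f0 f1 46┃get               ┃          
0090  66 66 11 6c┃──────────────────┨          
                 ┃      [555-1234  ]┃          
                 ┃:     [US       ▼]┃          
                 ┃      ( ) Light  (┃          
━━━━━━━━━━━━━━━━━┛ty:   [High     ▼]┃          
         ┃  Admin:      [x]         ┃          
         ┃  Notes:      [          ]┃          


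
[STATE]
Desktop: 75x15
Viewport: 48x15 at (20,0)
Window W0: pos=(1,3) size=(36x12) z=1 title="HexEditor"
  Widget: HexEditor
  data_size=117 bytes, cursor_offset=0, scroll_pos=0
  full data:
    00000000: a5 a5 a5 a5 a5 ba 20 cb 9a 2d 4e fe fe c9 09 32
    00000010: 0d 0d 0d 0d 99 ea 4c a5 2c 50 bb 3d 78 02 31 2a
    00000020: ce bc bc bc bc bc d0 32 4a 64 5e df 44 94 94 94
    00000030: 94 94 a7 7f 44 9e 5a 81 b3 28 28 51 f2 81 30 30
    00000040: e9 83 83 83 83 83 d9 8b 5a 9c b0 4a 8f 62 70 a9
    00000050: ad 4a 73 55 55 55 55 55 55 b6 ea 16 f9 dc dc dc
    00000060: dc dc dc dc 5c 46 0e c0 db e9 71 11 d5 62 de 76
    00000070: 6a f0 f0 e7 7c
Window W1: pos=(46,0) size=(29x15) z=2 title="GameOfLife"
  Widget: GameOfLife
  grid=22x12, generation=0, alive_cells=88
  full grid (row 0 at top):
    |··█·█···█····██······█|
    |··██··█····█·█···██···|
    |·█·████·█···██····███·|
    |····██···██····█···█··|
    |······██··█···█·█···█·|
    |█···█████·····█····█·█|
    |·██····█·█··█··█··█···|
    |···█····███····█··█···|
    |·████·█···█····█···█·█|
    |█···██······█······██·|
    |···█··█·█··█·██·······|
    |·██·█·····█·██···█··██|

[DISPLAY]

                          ┏━━━━━━━━━━━━━━━━━━━━━
                          ┃ GameOfLife          
                          ┠─────────────────────
━━━━━━━━━━━━━━━━┓         ┃Gen: 0               
                ┃         ┃··██··█····█·█···██··
────────────────┨         ┃·█·████·█···██····███
 a5 a5 ba 20 cb ┃         ┃····██···██····█···█·
 0d 99 ea 4c a5 ┃         ┃······██··█···█·█···█
 bc bc bc d0 32 ┃         ┃█···█████·····█····█·
 7f 44 9e 5a 81 ┃         ┃·██····█·█··█··█··█··
 83 83 83 d9 8b ┃         ┃···█····███····█··█··
 55 55 55 55 55 ┃         ┃·████·█···█····█···█·
 dc 5c 46 0e c0 ┃         ┃█···██······█······██
 e7 7c          ┃         ┃···█··█·█··█·██······
━━━━━━━━━━━━━━━━┛         ┗━━━━━━━━━━━━━━━━━━━━━


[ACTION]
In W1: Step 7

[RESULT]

                          ┏━━━━━━━━━━━━━━━━━━━━━
                          ┃ GameOfLife          
                          ┠─────────────────────
━━━━━━━━━━━━━━━━┓         ┃Gen: 7               
                ┃         ┃·················█·█·
────────────────┨         ┃·················██··
 a5 a5 ba 20 cb ┃         ┃·················██··
 0d 99 ea 4c a5 ┃         ┃···········███·······
 bc bc bc d0 32 ┃         ┃···██···········███··
 7f 44 9e 5a 81 ┃         ┃·███····███···█·█····
 83 83 83 d9 8b ┃         ┃█·██····█·······█·█··
 55 55 55 55 55 ┃         ┃█·██·················
 dc 5c 46 0e c0 ┃         ┃·█·█····█···██·······
 e7 7c          ┃         ┃···███···█····█······
━━━━━━━━━━━━━━━━┛         ┗━━━━━━━━━━━━━━━━━━━━━


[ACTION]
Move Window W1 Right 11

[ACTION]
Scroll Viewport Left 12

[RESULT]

                                      ┏━━━━━━━━━
                                      ┃ GameOfLi
                                      ┠─────────
━━━━━━━━━━━━━━━━━━━━━━━━━━━━┓         ┃Gen: 7   
itor                        ┃         ┃·········
────────────────────────────┨         ┃·········
00  A5 a5 a5 a5 a5 ba 20 cb ┃         ┃·········
10  0d 0d 0d 0d 99 ea 4c a5 ┃         ┃·········
20  ce bc bc bc bc bc d0 32 ┃         ┃···██····
30  94 94 a7 7f 44 9e 5a 81 ┃         ┃·███····█
40  e9 83 83 83 83 83 d9 8b ┃         ┃█·██····█
50  ad 4a 73 55 55 55 55 55 ┃         ┃█·██·····
60  dc dc dc dc 5c 46 0e c0 ┃         ┃·█·█····█
70  6a f0 f0 e7 7c          ┃         ┃···███···
━━━━━━━━━━━━━━━━━━━━━━━━━━━━┛         ┗━━━━━━━━━


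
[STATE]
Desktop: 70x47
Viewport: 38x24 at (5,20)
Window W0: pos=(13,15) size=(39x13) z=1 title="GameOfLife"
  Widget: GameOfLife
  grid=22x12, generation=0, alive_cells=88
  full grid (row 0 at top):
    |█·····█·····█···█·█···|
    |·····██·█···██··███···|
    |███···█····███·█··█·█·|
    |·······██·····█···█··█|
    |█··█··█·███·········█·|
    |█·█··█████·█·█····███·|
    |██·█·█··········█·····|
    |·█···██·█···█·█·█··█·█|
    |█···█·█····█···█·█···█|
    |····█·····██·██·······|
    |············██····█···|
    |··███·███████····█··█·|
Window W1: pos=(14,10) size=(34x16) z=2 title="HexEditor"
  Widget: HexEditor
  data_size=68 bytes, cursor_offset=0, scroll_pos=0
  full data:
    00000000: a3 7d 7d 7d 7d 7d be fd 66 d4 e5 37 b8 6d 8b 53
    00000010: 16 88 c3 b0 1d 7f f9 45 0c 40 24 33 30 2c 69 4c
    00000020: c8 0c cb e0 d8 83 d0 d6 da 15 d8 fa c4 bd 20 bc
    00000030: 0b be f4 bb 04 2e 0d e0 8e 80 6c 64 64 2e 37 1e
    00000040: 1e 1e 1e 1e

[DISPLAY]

        ┃┃                            
        ┃┃                            
        ┃┃                            
        ┃┃                            
        ┃┃                            
        ┃┗━━━━━━━━━━━━━━━━━━━━━━━━━━━━
        ┃····█·····██·██·······       
        ┗━━━━━━━━━━━━━━━━━━━━━━━━━━━━━
                                      
                                      
                                      
                                      
                                      
                                      
                                      
                                      
                                      
                                      
                                      
                                      
                                      
                                      
                                      
                                      


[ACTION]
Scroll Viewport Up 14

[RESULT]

                                      
                                      
                                      
                                      
         ┏━━━━━━━━━━━━━━━━━━━━━━━━━━━━
         ┃ HexEditor                  
         ┠────────────────────────────
         ┃00000000  A3 7d 7d 7d 7d 7d 
         ┃00000010  16 88 c3 b0 1d 7f 
        ┏┃00000020  c8 0c cb e0 d8 83 
        ┃┃00000030  0b be f4 bb 04 2e 
        ┠┃00000040  1e 1e 1e 1e       
        ┃┃                            
        ┃┃                            
        ┃┃                            
        ┃┃                            
        ┃┃                            
        ┃┃                            
        ┃┃                            
        ┃┗━━━━━━━━━━━━━━━━━━━━━━━━━━━━
        ┃····█·····██·██·······       
        ┗━━━━━━━━━━━━━━━━━━━━━━━━━━━━━
                                      
                                      


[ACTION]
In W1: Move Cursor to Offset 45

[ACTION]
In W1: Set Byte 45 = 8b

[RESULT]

                                      
                                      
                                      
                                      
         ┏━━━━━━━━━━━━━━━━━━━━━━━━━━━━
         ┃ HexEditor                  
         ┠────────────────────────────
         ┃00000000  a3 7d 7d 7d 7d 7d 
         ┃00000010  16 88 c3 b0 1d 7f 
        ┏┃00000020  c8 0c cb e0 d8 83 
        ┃┃00000030  0b be f4 bb 04 2e 
        ┠┃00000040  1e 1e 1e 1e       
        ┃┃                            
        ┃┃                            
        ┃┃                            
        ┃┃                            
        ┃┃                            
        ┃┃                            
        ┃┃                            
        ┃┗━━━━━━━━━━━━━━━━━━━━━━━━━━━━
        ┃····█·····██·██·······       
        ┗━━━━━━━━━━━━━━━━━━━━━━━━━━━━━
                                      
                                      
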